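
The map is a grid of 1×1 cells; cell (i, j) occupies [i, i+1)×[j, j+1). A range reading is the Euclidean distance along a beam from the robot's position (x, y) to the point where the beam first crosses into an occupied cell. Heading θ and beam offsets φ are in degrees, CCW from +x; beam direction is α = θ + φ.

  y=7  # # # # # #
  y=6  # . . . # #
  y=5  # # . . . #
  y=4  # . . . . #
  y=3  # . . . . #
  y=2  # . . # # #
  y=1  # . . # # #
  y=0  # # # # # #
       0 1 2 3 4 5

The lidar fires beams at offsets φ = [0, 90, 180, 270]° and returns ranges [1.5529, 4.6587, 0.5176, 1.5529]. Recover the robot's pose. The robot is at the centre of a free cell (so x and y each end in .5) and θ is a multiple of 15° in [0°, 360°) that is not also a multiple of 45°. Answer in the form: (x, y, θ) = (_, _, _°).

(x, y, θ) = (1.5, 2.5, 345°)

The pose lattice has 18·16 = 288 candidates. Test each by forward raycasting.
  (1.5, 4.5, 240°): beam 1 = 1.0000 ≠ 1.5529 ✗
  (2.5, 3.5, 345°): beam 1 = 1.9319 ≠ 1.5529 ✗
  (1.5, 1.5, 330°): beam 1 = 1.0000 ≠ 1.5529 ✗
  …
  (1.5, 2.5, 345°): r_1=1.5529, r_2=4.6587, r_3=0.5176, r_4=1.5529 — all match ✓
No second candidate reproduces the full scan.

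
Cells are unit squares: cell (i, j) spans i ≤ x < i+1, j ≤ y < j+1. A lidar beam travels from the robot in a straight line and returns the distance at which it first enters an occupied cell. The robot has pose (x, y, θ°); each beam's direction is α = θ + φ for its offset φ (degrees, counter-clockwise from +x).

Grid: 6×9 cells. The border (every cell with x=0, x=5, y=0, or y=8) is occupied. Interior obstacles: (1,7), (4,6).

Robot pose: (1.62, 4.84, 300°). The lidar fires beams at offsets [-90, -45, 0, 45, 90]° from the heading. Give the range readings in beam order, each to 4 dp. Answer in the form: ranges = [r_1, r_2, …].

ranges = [0.7159, 2.3955, 4.4341, 3.4992, 2.7482]

beam 1: φ=-90°, α=210°
  dir = (cos 210°, sin 210°) = (-0.8660, -0.5000); from cell (1,4)
  next x-line at t=0.7159, next y-line at t=1.6800; Δt_x=1.1547, Δt_y=2.0000
    x: enter (0,4) at t=0.7159 ← occupied
  → r_1 = 0.7159
beam 2: φ=-45°, α=255°
  dir = (cos 255°, sin 255°) = (-0.2588, -0.9659); from cell (1,4)
  next x-line at t=2.3955, next y-line at t=0.8696; Δt_x=3.8637, Δt_y=1.0353
    y: enter (1,3) at t=0.8696
    y: enter (1,2) at t=1.9049
    x: enter (0,2) at t=2.3955 ← occupied
  → r_2 = 2.3955
beam 3: φ=0°, α=300°
  dir = (cos 300°, sin 300°) = (0.5000, -0.8660); from cell (1,4)
  next x-line at t=0.7600, next y-line at t=0.9699; Δt_x=2.0000, Δt_y=1.1547
    x: enter (2,4) at t=0.7600
    y: enter (2,3) at t=0.9699
    y: enter (2,2) at t=2.1246
    x: enter (3,2) at t=2.7600
    y: enter (3,1) at t=3.2793
    y: enter (3,0) at t=4.4341 ← occupied
  → r_3 = 4.4341
beam 4: φ=45°, α=345°
  dir = (cos 345°, sin 345°) = (0.9659, -0.2588); from cell (1,4)
  next x-line at t=0.3934, next y-line at t=3.2455; Δt_x=1.0353, Δt_y=3.8637
    x: enter (2,4) at t=0.3934
    x: enter (3,4) at t=1.4287
    x: enter (4,4) at t=2.4640
    y: enter (4,3) at t=3.2455
    x: enter (5,3) at t=3.4992 ← occupied
  → r_4 = 3.4992
beam 5: φ=90°, α=30°
  dir = (cos 30°, sin 30°) = (0.8660, 0.5000); from cell (1,4)
  next x-line at t=0.4388, next y-line at t=0.3200; Δt_x=1.1547, Δt_y=2.0000
    y: enter (1,5) at t=0.3200
    x: enter (2,5) at t=0.4388
    x: enter (3,5) at t=1.5935
    y: enter (3,6) at t=2.3200
    x: enter (4,6) at t=2.7482 ← occupied
  → r_5 = 2.7482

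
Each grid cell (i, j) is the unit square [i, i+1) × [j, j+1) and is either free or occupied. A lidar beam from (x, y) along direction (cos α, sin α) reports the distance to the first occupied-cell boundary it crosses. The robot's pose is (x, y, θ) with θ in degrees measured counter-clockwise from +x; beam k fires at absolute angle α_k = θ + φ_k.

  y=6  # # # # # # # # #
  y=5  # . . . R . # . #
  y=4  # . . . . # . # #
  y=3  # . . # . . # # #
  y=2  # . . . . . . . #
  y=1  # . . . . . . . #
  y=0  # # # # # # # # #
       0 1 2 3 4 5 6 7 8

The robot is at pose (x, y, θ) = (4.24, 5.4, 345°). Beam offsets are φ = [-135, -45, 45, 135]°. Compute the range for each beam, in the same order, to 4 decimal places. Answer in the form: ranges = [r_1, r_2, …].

beam 1: φ=-135°, α=210°
  cosα=-0.8660 sinα=-0.5000 | (4,5) | tMaxX 0.2771 tMaxY 0.8000 | tΔX 1.1547 tΔY 2.0000
    t=0.2771 [x] (3,5)
    t=0.8000 [y] (3,4)
    t=1.4318 [x] (2,4)
    t=2.5865 [x] (1,4)
    t=2.8000 [y] (1,3)
    t=3.7412 [x] (0,3) — stop
  → r_1 = 3.7412
beam 2: φ=-45°, α=300°
  cosα=0.5000 sinα=-0.8660 | (4,5) | tMaxX 1.5200 tMaxY 0.4619 | tΔX 2.0000 tΔY 1.1547
    t=0.4619 [y] (4,4)
    t=1.5200 [x] (5,4) — stop
  → r_2 = 1.5200
beam 3: φ=45°, α=30°
  cosα=0.8660 sinα=0.5000 | (4,5) | tMaxX 0.8776 tMaxY 1.2000 | tΔX 1.1547 tΔY 2.0000
    t=0.8776 [x] (5,5)
    t=1.2000 [y] (5,6) — stop
  → r_3 = 1.2000
beam 4: φ=135°, α=120°
  cosα=-0.5000 sinα=0.8660 | (4,5) | tMaxX 0.4800 tMaxY 0.6928 | tΔX 2.0000 tΔY 1.1547
    t=0.4800 [x] (3,5)
    t=0.6928 [y] (3,6) — stop
  → r_4 = 0.6928

ranges = [3.7412, 1.5200, 1.2000, 0.6928]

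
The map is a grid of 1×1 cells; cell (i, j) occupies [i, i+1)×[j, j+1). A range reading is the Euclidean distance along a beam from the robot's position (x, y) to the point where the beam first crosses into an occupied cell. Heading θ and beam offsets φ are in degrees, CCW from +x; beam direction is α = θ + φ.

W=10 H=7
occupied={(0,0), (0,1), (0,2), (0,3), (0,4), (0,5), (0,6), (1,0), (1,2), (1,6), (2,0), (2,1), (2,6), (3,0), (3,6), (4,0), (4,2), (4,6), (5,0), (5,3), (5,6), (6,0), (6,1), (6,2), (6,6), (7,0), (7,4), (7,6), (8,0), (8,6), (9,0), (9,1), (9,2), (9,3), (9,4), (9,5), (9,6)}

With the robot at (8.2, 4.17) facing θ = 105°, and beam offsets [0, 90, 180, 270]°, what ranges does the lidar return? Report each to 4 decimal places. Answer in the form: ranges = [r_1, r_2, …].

ranges = [0.7727, 0.2071, 3.0910, 0.8282]

beam 1: φ=0°, α=105°
  d=(-0.2588,0.9659)  start (8,4)  tX=0.7727 tY=0.8593  stride 1/|dx|=3.8637 1/|dy|=1.0353
    cross x-line → (7,4), t=0.7727 (wall)
  → r_1 = 0.7727
beam 2: φ=90°, α=195°
  d=(-0.9659,-0.2588)  start (8,4)  tX=0.2071 tY=0.6568  stride 1/|dx|=1.0353 1/|dy|=3.8637
    cross x-line → (7,4), t=0.2071 (wall)
  → r_2 = 0.2071
beam 3: φ=180°, α=285°
  d=(0.2588,-0.9659)  start (8,4)  tX=3.0910 tY=0.1760  stride 1/|dx|=3.8637 1/|dy|=1.0353
    cross y-line → (8,3), t=0.1760
    cross y-line → (8,2), t=1.2113
    cross y-line → (8,1), t=2.2465
    cross x-line → (9,1), t=3.0910 (wall)
  → r_3 = 3.0910
beam 4: φ=270°, α=15°
  d=(0.9659,0.2588)  start (8,4)  tX=0.8282 tY=3.2069  stride 1/|dx|=1.0353 1/|dy|=3.8637
    cross x-line → (9,4), t=0.8282 (wall)
  → r_4 = 0.8282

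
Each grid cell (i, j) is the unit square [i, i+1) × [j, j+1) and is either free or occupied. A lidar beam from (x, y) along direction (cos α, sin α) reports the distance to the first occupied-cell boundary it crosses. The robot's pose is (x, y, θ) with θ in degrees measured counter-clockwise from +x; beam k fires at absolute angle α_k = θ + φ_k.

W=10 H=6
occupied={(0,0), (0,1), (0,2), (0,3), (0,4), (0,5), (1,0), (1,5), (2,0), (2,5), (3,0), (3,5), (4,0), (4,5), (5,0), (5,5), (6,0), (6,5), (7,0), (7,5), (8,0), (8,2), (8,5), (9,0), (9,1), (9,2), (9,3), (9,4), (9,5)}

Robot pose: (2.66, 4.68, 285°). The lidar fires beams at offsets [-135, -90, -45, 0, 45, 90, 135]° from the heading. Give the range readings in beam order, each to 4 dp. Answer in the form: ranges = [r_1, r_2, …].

beam 1: φ=-135°, α=150°
  direction (-0.8660, 0.5000); cell (2,4); t to first gridline: x 0.7621, y 0.6400 (then +1.1547 / +2.0000)
    (2,5) via y @ 0.6400  # hit
  → r_1 = 0.6400
beam 2: φ=-90°, α=195°
  direction (-0.9659, -0.2588); cell (2,4); t to first gridline: x 0.6833, y 2.6273 (then +1.0353 / +3.8637)
    (1,4) via x @ 0.6833
    (0,4) via x @ 1.7186  # hit
  → r_2 = 1.7186
beam 3: φ=-45°, α=240°
  direction (-0.5000, -0.8660); cell (2,4); t to first gridline: x 1.3200, y 0.7852 (then +2.0000 / +1.1547)
    (2,3) via y @ 0.7852
    (1,3) via x @ 1.3200
    (1,2) via y @ 1.9399
    (1,1) via y @ 3.0946
    (0,1) via x @ 3.3200  # hit
  → r_3 = 3.3200
beam 4: φ=0°, α=285°
  direction (0.2588, -0.9659); cell (2,4); t to first gridline: x 1.3137, y 0.7040 (then +3.8637 / +1.0353)
    (2,3) via y @ 0.7040
    (3,3) via x @ 1.3137
    (3,2) via y @ 1.7393
    (3,1) via y @ 2.7745
    (3,0) via y @ 3.8098  # hit
  → r_4 = 3.8098
beam 5: φ=45°, α=330°
  direction (0.8660, -0.5000); cell (2,4); t to first gridline: x 0.3926, y 1.3600 (then +1.1547 / +2.0000)
    (3,4) via x @ 0.3926
    (3,3) via y @ 1.3600
    (4,3) via x @ 1.5473
    (5,3) via x @ 2.7020
    (5,2) via y @ 3.3600
    (6,2) via x @ 3.8567
    (7,2) via x @ 5.0114
    (7,1) via y @ 5.3600
    (8,1) via x @ 6.1661
    (9,1) via x @ 7.3208  # hit
  → r_5 = 7.3208
beam 6: φ=90°, α=15°
  direction (0.9659, 0.2588); cell (2,4); t to first gridline: x 0.3520, y 1.2364 (then +1.0353 / +3.8637)
    (3,4) via x @ 0.3520
    (3,5) via y @ 1.2364  # hit
  → r_6 = 1.2364
beam 7: φ=135°, α=60°
  direction (0.5000, 0.8660); cell (2,4); t to first gridline: x 0.6800, y 0.3695 (then +2.0000 / +1.1547)
    (2,5) via y @ 0.3695  # hit
  → r_7 = 0.3695

ranges = [0.6400, 1.7186, 3.3200, 3.8098, 7.3208, 1.2364, 0.3695]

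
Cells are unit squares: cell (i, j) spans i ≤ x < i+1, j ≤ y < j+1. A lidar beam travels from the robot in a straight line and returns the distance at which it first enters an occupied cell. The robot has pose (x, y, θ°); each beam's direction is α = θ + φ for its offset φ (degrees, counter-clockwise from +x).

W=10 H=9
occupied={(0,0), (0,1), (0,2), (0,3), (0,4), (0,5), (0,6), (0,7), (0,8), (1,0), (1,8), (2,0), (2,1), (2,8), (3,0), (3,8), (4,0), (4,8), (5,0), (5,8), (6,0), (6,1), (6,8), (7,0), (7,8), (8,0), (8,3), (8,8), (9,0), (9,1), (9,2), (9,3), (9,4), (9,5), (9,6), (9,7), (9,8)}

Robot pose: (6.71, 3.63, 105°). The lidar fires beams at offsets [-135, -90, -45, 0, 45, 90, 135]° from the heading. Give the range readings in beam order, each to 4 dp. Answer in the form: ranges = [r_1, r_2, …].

beam 1: φ=-135°, α=330°
  dir = (cos 330°, sin 330°) = (0.8660, -0.5000); from cell (6,3)
  next x-line at t=0.3349, next y-line at t=1.2600; Δt_x=1.1547, Δt_y=2.0000
    x: enter (7,3) at t=0.3349
    y: enter (7,2) at t=1.2600
    x: enter (8,2) at t=1.4896
    x: enter (9,2) at t=2.6443 ← occupied
  → r_1 = 2.6443
beam 2: φ=-90°, α=15°
  dir = (cos 15°, sin 15°) = (0.9659, 0.2588); from cell (6,3)
  next x-line at t=0.3002, next y-line at t=1.4296; Δt_x=1.0353, Δt_y=3.8637
    x: enter (7,3) at t=0.3002
    x: enter (8,3) at t=1.3355 ← occupied
  → r_2 = 1.3355
beam 3: φ=-45°, α=60°
  dir = (cos 60°, sin 60°) = (0.5000, 0.8660); from cell (6,3)
  next x-line at t=0.5800, next y-line at t=0.4272; Δt_x=2.0000, Δt_y=1.1547
    y: enter (6,4) at t=0.4272
    x: enter (7,4) at t=0.5800
    y: enter (7,5) at t=1.5819
    x: enter (8,5) at t=2.5800
    y: enter (8,6) at t=2.7366
    y: enter (8,7) at t=3.8913
    x: enter (9,7) at t=4.5800 ← occupied
  → r_3 = 4.5800
beam 4: φ=0°, α=105°
  dir = (cos 105°, sin 105°) = (-0.2588, 0.9659); from cell (6,3)
  next x-line at t=2.7432, next y-line at t=0.3831; Δt_x=3.8637, Δt_y=1.0353
    y: enter (6,4) at t=0.3831
    y: enter (6,5) at t=1.4183
    y: enter (6,6) at t=2.4536
    x: enter (5,6) at t=2.7432
    y: enter (5,7) at t=3.4889
    y: enter (5,8) at t=4.5242 ← occupied
  → r_4 = 4.5242
beam 5: φ=45°, α=150°
  dir = (cos 150°, sin 150°) = (-0.8660, 0.5000); from cell (6,3)
  next x-line at t=0.8198, next y-line at t=0.7400; Δt_x=1.1547, Δt_y=2.0000
    y: enter (6,4) at t=0.7400
    x: enter (5,4) at t=0.8198
    x: enter (4,4) at t=1.9745
    y: enter (4,5) at t=2.7400
    x: enter (3,5) at t=3.1292
    x: enter (2,5) at t=4.2839
    y: enter (2,6) at t=4.7400
    x: enter (1,6) at t=5.4386
    x: enter (0,6) at t=6.5933 ← occupied
  → r_5 = 6.5933
beam 6: φ=90°, α=195°
  dir = (cos 195°, sin 195°) = (-0.9659, -0.2588); from cell (6,3)
  next x-line at t=0.7350, next y-line at t=2.4341; Δt_x=1.0353, Δt_y=3.8637
    x: enter (5,3) at t=0.7350
    x: enter (4,3) at t=1.7703
    y: enter (4,2) at t=2.4341
    x: enter (3,2) at t=2.8056
    x: enter (2,2) at t=3.8409
    x: enter (1,2) at t=4.8762
    x: enter (0,2) at t=5.9114 ← occupied
  → r_6 = 5.9114
beam 7: φ=135°, α=240°
  dir = (cos 240°, sin 240°) = (-0.5000, -0.8660); from cell (6,3)
  next x-line at t=1.4200, next y-line at t=0.7275; Δt_x=2.0000, Δt_y=1.1547
    y: enter (6,2) at t=0.7275
    x: enter (5,2) at t=1.4200
    y: enter (5,1) at t=1.8822
    y: enter (5,0) at t=3.0369 ← occupied
  → r_7 = 3.0369

ranges = [2.6443, 1.3355, 4.5800, 4.5242, 6.5933, 5.9114, 3.0369]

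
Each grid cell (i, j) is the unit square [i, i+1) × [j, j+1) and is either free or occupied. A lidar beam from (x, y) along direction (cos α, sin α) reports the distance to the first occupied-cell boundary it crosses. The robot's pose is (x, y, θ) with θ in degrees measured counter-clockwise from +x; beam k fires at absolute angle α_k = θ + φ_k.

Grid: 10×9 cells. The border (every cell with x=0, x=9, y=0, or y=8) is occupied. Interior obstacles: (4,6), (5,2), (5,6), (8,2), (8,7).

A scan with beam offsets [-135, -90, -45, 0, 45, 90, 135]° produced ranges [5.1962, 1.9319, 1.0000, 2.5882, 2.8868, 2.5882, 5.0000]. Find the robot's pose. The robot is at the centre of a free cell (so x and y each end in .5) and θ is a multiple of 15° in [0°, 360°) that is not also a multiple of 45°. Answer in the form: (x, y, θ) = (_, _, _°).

(x, y, θ) = (3.5, 5.5, 105°)

Enumerate (i+0.5, j+0.5, θ) over the 51 free cells and 16 admissible headings. For each, cast all 7 beams and compare to the given ranges.
  (3.5, 3.5, 195°): beam 1 = 2.8868 ≠ 5.1962 ✗
  (6.5, 2.5, 330°): beam 1 = 0.5176 ≠ 5.1962 ✗
  (5.5, 1.5, 105°): beam 1 = 1.0000 ≠ 5.1962 ✗
  (4.5, 2.5, 330°): beam 1 = 3.6235 ≠ 5.1962 ✗
  (7.5, 5.5, 330°): beam 1 = 6.7293 ≠ 5.1962 ✗
  …
  (3.5, 5.5, 105°): r_1=5.1962, r_2=1.9319, r_3=1.0000, r_4=2.5882, r_5=2.8868, r_6=2.5882, r_7=5.0000 — all match ✓
No second candidate reproduces the full scan.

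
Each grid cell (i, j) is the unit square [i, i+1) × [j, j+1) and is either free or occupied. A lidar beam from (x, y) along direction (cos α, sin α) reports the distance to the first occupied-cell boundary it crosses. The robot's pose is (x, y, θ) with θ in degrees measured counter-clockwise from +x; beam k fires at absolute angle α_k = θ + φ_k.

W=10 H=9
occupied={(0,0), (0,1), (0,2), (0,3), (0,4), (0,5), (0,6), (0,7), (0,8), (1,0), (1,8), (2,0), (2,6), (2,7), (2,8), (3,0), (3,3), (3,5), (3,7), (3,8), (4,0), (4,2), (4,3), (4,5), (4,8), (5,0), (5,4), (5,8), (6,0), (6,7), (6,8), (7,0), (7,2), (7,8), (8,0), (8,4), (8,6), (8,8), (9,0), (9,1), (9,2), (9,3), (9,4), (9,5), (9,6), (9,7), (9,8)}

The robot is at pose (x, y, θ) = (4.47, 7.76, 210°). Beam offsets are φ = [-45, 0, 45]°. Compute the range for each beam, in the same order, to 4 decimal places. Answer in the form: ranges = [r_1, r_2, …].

ranges = [0.4866, 0.5427, 1.8221]

beam 1: φ=-45°, α=165°
  direction (-0.9659, 0.2588); cell (4,7); t to first gridline: x 0.4866, y 0.9273 (then +1.0353 / +3.8637)
    (3,7) via x @ 0.4866  # hit
  → r_1 = 0.4866
beam 2: φ=0°, α=210°
  direction (-0.8660, -0.5000); cell (4,7); t to first gridline: x 0.5427, y 1.5200 (then +1.1547 / +2.0000)
    (3,7) via x @ 0.5427  # hit
  → r_2 = 0.5427
beam 3: φ=45°, α=255°
  direction (-0.2588, -0.9659); cell (4,7); t to first gridline: x 1.8159, y 0.7868 (then +3.8637 / +1.0353)
    (4,6) via y @ 0.7868
    (3,6) via x @ 1.8159
    (3,5) via y @ 1.8221  # hit
  → r_3 = 1.8221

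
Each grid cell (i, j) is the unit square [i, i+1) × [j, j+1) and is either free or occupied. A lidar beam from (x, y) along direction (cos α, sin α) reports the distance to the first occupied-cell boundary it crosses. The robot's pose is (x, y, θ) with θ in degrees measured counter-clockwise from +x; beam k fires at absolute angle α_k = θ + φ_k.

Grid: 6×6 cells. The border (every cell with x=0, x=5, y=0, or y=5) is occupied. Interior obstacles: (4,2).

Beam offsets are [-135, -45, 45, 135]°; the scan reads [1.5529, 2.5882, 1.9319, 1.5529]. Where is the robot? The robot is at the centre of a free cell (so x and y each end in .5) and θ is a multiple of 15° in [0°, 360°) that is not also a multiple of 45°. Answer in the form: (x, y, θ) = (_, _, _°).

The pose lattice has 15·16 = 240 candidates. Test each by forward raycasting.
  (4.5, 1.5, 255°): beam 1 = 0.5774 ≠ 1.5529 ✗
  (3.5, 1.5, 105°): beam 1 = 1.0000 ≠ 1.5529 ✗
  (1.5, 4.5, 120°): beam 1 = 3.6235 ≠ 1.5529 ✗
  (2.5, 3.5, 255°): beam 1 = 1.7321 ≠ 1.5529 ✗
  (4.5, 4.5, 240°): beam 1 = 0.5176 ≠ 1.5529 ✗
  …
  (2.5, 3.5, 300°): r_1=1.5529, r_2=2.5882, r_3=1.9319, r_4=1.5529 — all match ✓
Only this pose fits every beam.

(x, y, θ) = (2.5, 3.5, 300°)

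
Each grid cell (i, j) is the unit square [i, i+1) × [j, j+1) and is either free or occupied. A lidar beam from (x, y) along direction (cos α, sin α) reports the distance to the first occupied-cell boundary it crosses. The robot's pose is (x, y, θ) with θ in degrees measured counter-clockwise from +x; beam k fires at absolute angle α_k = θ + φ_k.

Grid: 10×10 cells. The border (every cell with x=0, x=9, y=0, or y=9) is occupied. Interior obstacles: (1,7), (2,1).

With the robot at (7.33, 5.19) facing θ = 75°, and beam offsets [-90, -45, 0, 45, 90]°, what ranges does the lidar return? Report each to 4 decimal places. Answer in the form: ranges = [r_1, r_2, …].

beam 1: φ=-90°, α=345°
  dir = (cos 345°, sin 345°) = (0.9659, -0.2588); from cell (7,5)
  next x-line at t=0.6936, next y-line at t=0.7341; Δt_x=1.0353, Δt_y=3.8637
    x: enter (8,5) at t=0.6936
    y: enter (8,4) at t=0.7341
    x: enter (9,4) at t=1.7289 ← occupied
  → r_1 = 1.7289
beam 2: φ=-45°, α=30°
  dir = (cos 30°, sin 30°) = (0.8660, 0.5000); from cell (7,5)
  next x-line at t=0.7736, next y-line at t=1.6200; Δt_x=1.1547, Δt_y=2.0000
    x: enter (8,5) at t=0.7736
    y: enter (8,6) at t=1.6200
    x: enter (9,6) at t=1.9283 ← occupied
  → r_2 = 1.9283
beam 3: φ=0°, α=75°
  dir = (cos 75°, sin 75°) = (0.2588, 0.9659); from cell (7,5)
  next x-line at t=2.5887, next y-line at t=0.8386; Δt_x=3.8637, Δt_y=1.0353
    y: enter (7,6) at t=0.8386
    y: enter (7,7) at t=1.8738
    x: enter (8,7) at t=2.5887
    y: enter (8,8) at t=2.9091
    y: enter (8,9) at t=3.9444 ← occupied
  → r_3 = 3.9444
beam 4: φ=45°, α=120°
  dir = (cos 120°, sin 120°) = (-0.5000, 0.8660); from cell (7,5)
  next x-line at t=0.6600, next y-line at t=0.9353; Δt_x=2.0000, Δt_y=1.1547
    x: enter (6,5) at t=0.6600
    y: enter (6,6) at t=0.9353
    y: enter (6,7) at t=2.0900
    x: enter (5,7) at t=2.6600
    y: enter (5,8) at t=3.2447
    y: enter (5,9) at t=4.3994 ← occupied
  → r_4 = 4.3994
beam 5: φ=90°, α=165°
  dir = (cos 165°, sin 165°) = (-0.9659, 0.2588); from cell (7,5)
  next x-line at t=0.3416, next y-line at t=3.1296; Δt_x=1.0353, Δt_y=3.8637
    x: enter (6,5) at t=0.3416
    x: enter (5,5) at t=1.3769
    x: enter (4,5) at t=2.4122
    y: enter (4,6) at t=3.1296
    x: enter (3,6) at t=3.4475
    x: enter (2,6) at t=4.4827
    x: enter (1,6) at t=5.5180
    x: enter (0,6) at t=6.5533 ← occupied
  → r_5 = 6.5533

ranges = [1.7289, 1.9283, 3.9444, 4.3994, 6.5533]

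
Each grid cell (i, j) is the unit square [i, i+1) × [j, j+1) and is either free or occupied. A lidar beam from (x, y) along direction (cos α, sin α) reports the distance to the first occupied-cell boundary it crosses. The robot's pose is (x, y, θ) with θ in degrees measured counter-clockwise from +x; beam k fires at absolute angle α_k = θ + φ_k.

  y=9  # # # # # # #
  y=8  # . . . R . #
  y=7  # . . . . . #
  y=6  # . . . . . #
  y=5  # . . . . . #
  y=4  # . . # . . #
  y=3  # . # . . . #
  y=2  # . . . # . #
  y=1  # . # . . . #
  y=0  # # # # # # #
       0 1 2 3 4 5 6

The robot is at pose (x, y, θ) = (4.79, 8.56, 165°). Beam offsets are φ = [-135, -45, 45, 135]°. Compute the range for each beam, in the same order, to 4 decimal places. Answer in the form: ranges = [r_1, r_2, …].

ranges = [0.8800, 0.5081, 4.3763, 2.4200]

beam 1: φ=-135°, α=30°
  dir = (cos 30°, sin 30°) = (0.8660, 0.5000); from cell (4,8)
  next x-line at t=0.2425, next y-line at t=0.8800; Δt_x=1.1547, Δt_y=2.0000
    x: enter (5,8) at t=0.2425
    y: enter (5,9) at t=0.8800 ← occupied
  → r_1 = 0.8800
beam 2: φ=-45°, α=120°
  dir = (cos 120°, sin 120°) = (-0.5000, 0.8660); from cell (4,8)
  next x-line at t=1.5800, next y-line at t=0.5081; Δt_x=2.0000, Δt_y=1.1547
    y: enter (4,9) at t=0.5081 ← occupied
  → r_2 = 0.5081
beam 3: φ=45°, α=210°
  dir = (cos 210°, sin 210°) = (-0.8660, -0.5000); from cell (4,8)
  next x-line at t=0.9122, next y-line at t=1.1200; Δt_x=1.1547, Δt_y=2.0000
    x: enter (3,8) at t=0.9122
    y: enter (3,7) at t=1.1200
    x: enter (2,7) at t=2.0669
    y: enter (2,6) at t=3.1200
    x: enter (1,6) at t=3.2216
    x: enter (0,6) at t=4.3763 ← occupied
  → r_3 = 4.3763
beam 4: φ=135°, α=300°
  dir = (cos 300°, sin 300°) = (0.5000, -0.8660); from cell (4,8)
  next x-line at t=0.4200, next y-line at t=0.6466; Δt_x=2.0000, Δt_y=1.1547
    x: enter (5,8) at t=0.4200
    y: enter (5,7) at t=0.6466
    y: enter (5,6) at t=1.8013
    x: enter (6,6) at t=2.4200 ← occupied
  → r_4 = 2.4200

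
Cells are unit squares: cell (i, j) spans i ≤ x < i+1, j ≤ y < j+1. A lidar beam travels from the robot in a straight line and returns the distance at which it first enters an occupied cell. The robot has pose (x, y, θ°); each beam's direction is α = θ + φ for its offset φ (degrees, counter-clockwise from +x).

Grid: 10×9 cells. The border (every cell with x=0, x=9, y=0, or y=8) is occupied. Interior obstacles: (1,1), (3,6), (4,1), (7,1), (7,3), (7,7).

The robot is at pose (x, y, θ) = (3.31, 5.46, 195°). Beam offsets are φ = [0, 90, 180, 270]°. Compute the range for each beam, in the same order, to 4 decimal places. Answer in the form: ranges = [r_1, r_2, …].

beam 1: φ=0°, α=195°
  direction (-0.9659, -0.2588); cell (3,5); t to first gridline: x 0.3209, y 1.7773 (then +1.0353 / +3.8637)
    (2,5) via x @ 0.3209
    (1,5) via x @ 1.3562
    (1,4) via y @ 1.7773
    (0,4) via x @ 2.3915  # hit
  → r_1 = 2.3915
beam 2: φ=90°, α=285°
  direction (0.2588, -0.9659); cell (3,5); t to first gridline: x 2.6660, y 0.4762 (then +3.8637 / +1.0353)
    (3,4) via y @ 0.4762
    (3,3) via y @ 1.5115
    (3,2) via y @ 2.5468
    (4,2) via x @ 2.6660
    (4,1) via y @ 3.5821  # hit
  → r_2 = 3.5821
beam 3: φ=180°, α=15°
  direction (0.9659, 0.2588); cell (3,5); t to first gridline: x 0.7143, y 2.0864 (then +1.0353 / +3.8637)
    (4,5) via x @ 0.7143
    (5,5) via x @ 1.7496
    (5,6) via y @ 2.0864
    (6,6) via x @ 2.7849
    (7,6) via x @ 3.8202
    (8,6) via x @ 4.8554
    (9,6) via x @ 5.8907  # hit
  → r_3 = 5.8907
beam 4: φ=270°, α=105°
  direction (-0.2588, 0.9659); cell (3,5); t to first gridline: x 1.1977, y 0.5590 (then +3.8637 / +1.0353)
    (3,6) via y @ 0.5590  # hit
  → r_4 = 0.5590

ranges = [2.3915, 3.5821, 5.8907, 0.5590]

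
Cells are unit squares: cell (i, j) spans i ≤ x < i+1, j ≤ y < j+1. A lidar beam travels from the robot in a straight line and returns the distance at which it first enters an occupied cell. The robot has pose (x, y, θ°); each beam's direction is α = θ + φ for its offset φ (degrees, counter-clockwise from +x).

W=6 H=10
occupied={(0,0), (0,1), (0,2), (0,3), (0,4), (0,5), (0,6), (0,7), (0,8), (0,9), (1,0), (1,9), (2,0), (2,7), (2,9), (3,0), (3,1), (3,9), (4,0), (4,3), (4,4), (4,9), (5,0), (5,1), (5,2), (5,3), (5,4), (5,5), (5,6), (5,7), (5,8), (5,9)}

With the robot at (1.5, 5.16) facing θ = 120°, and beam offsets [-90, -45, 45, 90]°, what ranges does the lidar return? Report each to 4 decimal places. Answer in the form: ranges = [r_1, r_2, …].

ranges = [4.0415, 1.9319, 0.5176, 0.5774]

beam 1: φ=-90°, α=30°
  d=(0.8660,0.5000)  start (1,5)  tX=0.5774 tY=1.6800  stride 1/|dx|=1.1547 1/|dy|=2.0000
    cross x-line → (2,5), t=0.5774
    cross y-line → (2,6), t=1.6800
    cross x-line → (3,6), t=1.7321
    cross x-line → (4,6), t=2.8868
    cross y-line → (4,7), t=3.6800
    cross x-line → (5,7), t=4.0415 (wall)
  → r_1 = 4.0415
beam 2: φ=-45°, α=75°
  d=(0.2588,0.9659)  start (1,5)  tX=1.9319 tY=0.8696  stride 1/|dx|=3.8637 1/|dy|=1.0353
    cross y-line → (1,6), t=0.8696
    cross y-line → (1,7), t=1.9049
    cross x-line → (2,7), t=1.9319 (wall)
  → r_2 = 1.9319
beam 3: φ=45°, α=165°
  d=(-0.9659,0.2588)  start (1,5)  tX=0.5176 tY=3.2455  stride 1/|dx|=1.0353 1/|dy|=3.8637
    cross x-line → (0,5), t=0.5176 (wall)
  → r_3 = 0.5176
beam 4: φ=90°, α=210°
  d=(-0.8660,-0.5000)  start (1,5)  tX=0.5774 tY=0.3200  stride 1/|dx|=1.1547 1/|dy|=2.0000
    cross y-line → (1,4), t=0.3200
    cross x-line → (0,4), t=0.5774 (wall)
  → r_4 = 0.5774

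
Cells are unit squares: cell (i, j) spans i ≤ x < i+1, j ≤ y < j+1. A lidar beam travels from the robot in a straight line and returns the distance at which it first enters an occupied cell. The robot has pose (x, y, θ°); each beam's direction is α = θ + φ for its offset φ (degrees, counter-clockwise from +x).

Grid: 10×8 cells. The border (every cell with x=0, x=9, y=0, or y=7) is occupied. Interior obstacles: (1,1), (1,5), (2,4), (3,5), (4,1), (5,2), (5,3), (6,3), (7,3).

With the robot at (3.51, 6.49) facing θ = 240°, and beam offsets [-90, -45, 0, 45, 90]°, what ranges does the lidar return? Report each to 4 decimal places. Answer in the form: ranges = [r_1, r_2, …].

ranges = [1.0200, 1.8932, 0.5658, 0.5073, 4.9800]

beam 1: φ=-90°, α=150°
  d=(-0.8660,0.5000)  start (3,6)  tX=0.5889 tY=1.0200  stride 1/|dx|=1.1547 1/|dy|=2.0000
    cross x-line → (2,6), t=0.5889
    cross y-line → (2,7), t=1.0200 (wall)
  → r_1 = 1.0200
beam 2: φ=-45°, α=195°
  d=(-0.9659,-0.2588)  start (3,6)  tX=0.5280 tY=1.8932  stride 1/|dx|=1.0353 1/|dy|=3.8637
    cross x-line → (2,6), t=0.5280
    cross x-line → (1,6), t=1.5633
    cross y-line → (1,5), t=1.8932 (wall)
  → r_2 = 1.8932
beam 3: φ=0°, α=240°
  d=(-0.5000,-0.8660)  start (3,6)  tX=1.0200 tY=0.5658  stride 1/|dx|=2.0000 1/|dy|=1.1547
    cross y-line → (3,5), t=0.5658 (wall)
  → r_3 = 0.5658
beam 4: φ=45°, α=285°
  d=(0.2588,-0.9659)  start (3,6)  tX=1.8932 tY=0.5073  stride 1/|dx|=3.8637 1/|dy|=1.0353
    cross y-line → (3,5), t=0.5073 (wall)
  → r_4 = 0.5073
beam 5: φ=90°, α=330°
  d=(0.8660,-0.5000)  start (3,6)  tX=0.5658 tY=0.9800  stride 1/|dx|=1.1547 1/|dy|=2.0000
    cross x-line → (4,6), t=0.5658
    cross y-line → (4,5), t=0.9800
    cross x-line → (5,5), t=1.7205
    cross x-line → (6,5), t=2.8752
    cross y-line → (6,4), t=2.9800
    cross x-line → (7,4), t=4.0299
    cross y-line → (7,3), t=4.9800 (wall)
  → r_5 = 4.9800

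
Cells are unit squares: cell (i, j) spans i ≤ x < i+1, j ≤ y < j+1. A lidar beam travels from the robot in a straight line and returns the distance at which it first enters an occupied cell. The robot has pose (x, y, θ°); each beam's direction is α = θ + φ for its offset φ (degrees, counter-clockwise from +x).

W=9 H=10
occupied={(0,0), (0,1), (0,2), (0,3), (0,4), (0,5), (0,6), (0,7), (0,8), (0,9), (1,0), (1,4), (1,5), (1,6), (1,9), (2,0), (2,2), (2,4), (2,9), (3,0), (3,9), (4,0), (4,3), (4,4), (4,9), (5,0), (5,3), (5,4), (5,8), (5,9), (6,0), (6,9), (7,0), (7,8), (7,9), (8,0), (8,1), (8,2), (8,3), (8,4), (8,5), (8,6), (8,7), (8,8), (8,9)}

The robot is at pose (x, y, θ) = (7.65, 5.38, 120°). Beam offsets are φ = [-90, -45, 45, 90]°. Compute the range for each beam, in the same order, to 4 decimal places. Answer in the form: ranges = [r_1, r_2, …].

ranges = [0.4041, 1.3523, 5.8493, 1.9053]

beam 1: φ=-90°, α=30°
  dir = (cos 30°, sin 30°) = (0.8660, 0.5000); from cell (7,5)
  next x-line at t=0.4041, next y-line at t=1.2400; Δt_x=1.1547, Δt_y=2.0000
    x: enter (8,5) at t=0.4041 ← occupied
  → r_1 = 0.4041
beam 2: φ=-45°, α=75°
  dir = (cos 75°, sin 75°) = (0.2588, 0.9659); from cell (7,5)
  next x-line at t=1.3523, next y-line at t=0.6419; Δt_x=3.8637, Δt_y=1.0353
    y: enter (7,6) at t=0.6419
    x: enter (8,6) at t=1.3523 ← occupied
  → r_2 = 1.3523
beam 3: φ=45°, α=165°
  dir = (cos 165°, sin 165°) = (-0.9659, 0.2588); from cell (7,5)
  next x-line at t=0.6729, next y-line at t=2.3955; Δt_x=1.0353, Δt_y=3.8637
    x: enter (6,5) at t=0.6729
    x: enter (5,5) at t=1.7082
    y: enter (5,6) at t=2.3955
    x: enter (4,6) at t=2.7435
    x: enter (3,6) at t=3.7788
    x: enter (2,6) at t=4.8140
    x: enter (1,6) at t=5.8493 ← occupied
  → r_3 = 5.8493
beam 4: φ=90°, α=210°
  dir = (cos 210°, sin 210°) = (-0.8660, -0.5000); from cell (7,5)
  next x-line at t=0.7506, next y-line at t=0.7600; Δt_x=1.1547, Δt_y=2.0000
    x: enter (6,5) at t=0.7506
    y: enter (6,4) at t=0.7600
    x: enter (5,4) at t=1.9053 ← occupied
  → r_4 = 1.9053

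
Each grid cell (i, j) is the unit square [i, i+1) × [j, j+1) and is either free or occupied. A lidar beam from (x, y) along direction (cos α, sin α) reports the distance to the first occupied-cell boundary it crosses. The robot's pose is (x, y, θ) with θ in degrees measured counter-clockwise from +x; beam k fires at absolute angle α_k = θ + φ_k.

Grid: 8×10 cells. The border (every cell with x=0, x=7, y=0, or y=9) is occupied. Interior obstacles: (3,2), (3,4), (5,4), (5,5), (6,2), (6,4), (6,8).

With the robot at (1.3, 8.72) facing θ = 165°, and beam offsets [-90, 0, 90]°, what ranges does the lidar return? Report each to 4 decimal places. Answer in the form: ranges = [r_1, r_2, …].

beam 1: φ=-90°, α=75°
  cosα=0.2588 sinα=0.9659 | (1,8) | tMaxX 2.7046 tMaxY 0.2899 | tΔX 3.8637 tΔY 1.0353
    t=0.2899 [y] (1,9) — stop
  → r_1 = 0.2899
beam 2: φ=0°, α=165°
  cosα=-0.9659 sinα=0.2588 | (1,8) | tMaxX 0.3106 tMaxY 1.0818 | tΔX 1.0353 tΔY 3.8637
    t=0.3106 [x] (0,8) — stop
  → r_2 = 0.3106
beam 3: φ=90°, α=255°
  cosα=-0.2588 sinα=-0.9659 | (1,8) | tMaxX 1.1591 tMaxY 0.7454 | tΔX 3.8637 tΔY 1.0353
    t=0.7454 [y] (1,7)
    t=1.1591 [x] (0,7) — stop
  → r_3 = 1.1591

ranges = [0.2899, 0.3106, 1.1591]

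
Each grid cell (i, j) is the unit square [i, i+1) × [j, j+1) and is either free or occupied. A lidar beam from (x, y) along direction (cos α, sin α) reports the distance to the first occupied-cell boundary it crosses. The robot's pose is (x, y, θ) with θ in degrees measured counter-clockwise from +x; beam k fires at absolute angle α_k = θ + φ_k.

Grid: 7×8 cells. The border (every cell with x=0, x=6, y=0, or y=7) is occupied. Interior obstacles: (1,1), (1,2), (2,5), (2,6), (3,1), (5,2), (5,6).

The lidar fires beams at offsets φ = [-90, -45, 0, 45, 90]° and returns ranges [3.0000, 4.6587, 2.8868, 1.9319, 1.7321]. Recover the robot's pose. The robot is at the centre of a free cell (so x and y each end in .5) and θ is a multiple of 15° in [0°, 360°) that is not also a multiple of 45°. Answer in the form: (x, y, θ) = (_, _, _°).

The pose lattice has 23·16 = 368 candidates. Test each by forward raycasting.
  (5.5, 5.5, 240°): beam 1 = 2.8868 ≠ 3.0000 ✗
  (2.5, 4.5, 105°): beam 1 = 3.6235 ≠ 3.0000 ✗
  (4.5, 6.5, 30°): beam 2 = 0.5176 ≠ 4.6587 ✗
  …
  (3.5, 5.5, 330°): r_1=3.0000, r_2=4.6587, r_3=2.8868, r_4=1.9319, r_5=1.7321 — all match ✓
Only this pose fits every beam.

(x, y, θ) = (3.5, 5.5, 330°)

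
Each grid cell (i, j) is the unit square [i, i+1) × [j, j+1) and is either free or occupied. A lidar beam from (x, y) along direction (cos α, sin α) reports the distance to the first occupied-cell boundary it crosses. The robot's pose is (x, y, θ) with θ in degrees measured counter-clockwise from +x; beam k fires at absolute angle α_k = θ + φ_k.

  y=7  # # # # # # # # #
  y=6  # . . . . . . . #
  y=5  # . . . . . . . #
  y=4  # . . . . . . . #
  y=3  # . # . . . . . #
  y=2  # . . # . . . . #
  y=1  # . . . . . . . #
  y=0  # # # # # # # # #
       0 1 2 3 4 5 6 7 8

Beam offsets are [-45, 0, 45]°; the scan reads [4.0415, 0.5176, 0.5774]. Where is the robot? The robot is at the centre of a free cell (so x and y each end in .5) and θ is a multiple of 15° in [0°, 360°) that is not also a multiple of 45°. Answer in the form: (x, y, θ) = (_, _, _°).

(x, y, θ) = (3.5, 3.5, 165°)

Candidates: 40 free-cell centres × 16 headings = 640 poses. Raycast each; keep the one whose scan matches to 4 dp.
  (6.5, 2.5, 195°): beam 1 = 6.3509 ≠ 4.0415 ✗
  (3.5, 3.5, 300°): beam 1 = 0.5176 ≠ 4.0415 ✗
  (5.5, 4.5, 285°): beam 2 = 3.6235 ≠ 0.5176 ✗
  …
  (3.5, 3.5, 165°): r_1=4.0415, r_2=0.5176, r_3=0.5774 — all match ✓
No second candidate reproduces the full scan.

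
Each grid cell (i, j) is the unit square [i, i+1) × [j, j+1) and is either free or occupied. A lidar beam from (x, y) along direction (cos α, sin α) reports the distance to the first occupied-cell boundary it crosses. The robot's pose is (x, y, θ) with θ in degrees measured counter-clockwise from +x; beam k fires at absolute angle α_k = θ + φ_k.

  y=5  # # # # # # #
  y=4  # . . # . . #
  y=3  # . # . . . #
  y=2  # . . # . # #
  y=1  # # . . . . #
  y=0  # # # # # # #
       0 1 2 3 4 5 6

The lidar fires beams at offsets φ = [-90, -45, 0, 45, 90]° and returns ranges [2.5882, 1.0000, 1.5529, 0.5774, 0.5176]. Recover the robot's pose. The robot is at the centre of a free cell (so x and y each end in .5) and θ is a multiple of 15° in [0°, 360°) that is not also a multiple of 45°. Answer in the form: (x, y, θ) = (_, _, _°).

(x, y, θ) = (2.5, 1.5, 105°)

Candidates: 15 free-cell centres × 16 headings = 240 poses. Raycast each; keep the one whose scan matches to 4 dp.
  (2.5, 4.5, 210°): beam 1 = 0.5774 ≠ 2.5882 ✗
  (3.5, 3.5, 210°): beam 1 = 0.5774 ≠ 2.5882 ✗
  (5.5, 4.5, 120°): beam 1 = 0.5774 ≠ 2.5882 ✗
  (1.5, 2.5, 165°): beam 3 = 0.5176 ≠ 1.5529 ✗
  …
  (2.5, 1.5, 105°): r_1=2.5882, r_2=1.0000, r_3=1.5529, r_4=0.5774, r_5=0.5176 — all match ✓
Only this pose fits every beam.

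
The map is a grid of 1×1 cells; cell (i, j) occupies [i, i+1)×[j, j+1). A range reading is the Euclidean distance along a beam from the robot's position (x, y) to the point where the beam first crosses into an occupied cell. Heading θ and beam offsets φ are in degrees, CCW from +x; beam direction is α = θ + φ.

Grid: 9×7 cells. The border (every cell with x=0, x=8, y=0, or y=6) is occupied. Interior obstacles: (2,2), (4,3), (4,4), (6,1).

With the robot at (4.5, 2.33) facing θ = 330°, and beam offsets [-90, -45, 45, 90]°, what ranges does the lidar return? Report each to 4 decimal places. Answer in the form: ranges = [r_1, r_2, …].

beam 1: φ=-90°, α=240°
  dir = (cos 240°, sin 240°) = (-0.5000, -0.8660); from cell (4,2)
  next x-line at t=1.0000, next y-line at t=0.3811; Δt_x=2.0000, Δt_y=1.1547
    y: enter (4,1) at t=0.3811
    x: enter (3,1) at t=1.0000
    y: enter (3,0) at t=1.5358 ← occupied
  → r_1 = 1.5358
beam 2: φ=-45°, α=285°
  dir = (cos 285°, sin 285°) = (0.2588, -0.9659); from cell (4,2)
  next x-line at t=1.9319, next y-line at t=0.3416; Δt_x=3.8637, Δt_y=1.0353
    y: enter (4,1) at t=0.3416
    y: enter (4,0) at t=1.3769 ← occupied
  → r_2 = 1.3769
beam 3: φ=45°, α=15°
  dir = (cos 15°, sin 15°) = (0.9659, 0.2588); from cell (4,2)
  next x-line at t=0.5176, next y-line at t=2.5887; Δt_x=1.0353, Δt_y=3.8637
    x: enter (5,2) at t=0.5176
    x: enter (6,2) at t=1.5529
    x: enter (7,2) at t=2.5882
    y: enter (7,3) at t=2.5887
    x: enter (8,3) at t=3.6235 ← occupied
  → r_3 = 3.6235
beam 4: φ=90°, α=60°
  dir = (cos 60°, sin 60°) = (0.5000, 0.8660); from cell (4,2)
  next x-line at t=1.0000, next y-line at t=0.7736; Δt_x=2.0000, Δt_y=1.1547
    y: enter (4,3) at t=0.7736 ← occupied
  → r_4 = 0.7736

ranges = [1.5358, 1.3769, 3.6235, 0.7736]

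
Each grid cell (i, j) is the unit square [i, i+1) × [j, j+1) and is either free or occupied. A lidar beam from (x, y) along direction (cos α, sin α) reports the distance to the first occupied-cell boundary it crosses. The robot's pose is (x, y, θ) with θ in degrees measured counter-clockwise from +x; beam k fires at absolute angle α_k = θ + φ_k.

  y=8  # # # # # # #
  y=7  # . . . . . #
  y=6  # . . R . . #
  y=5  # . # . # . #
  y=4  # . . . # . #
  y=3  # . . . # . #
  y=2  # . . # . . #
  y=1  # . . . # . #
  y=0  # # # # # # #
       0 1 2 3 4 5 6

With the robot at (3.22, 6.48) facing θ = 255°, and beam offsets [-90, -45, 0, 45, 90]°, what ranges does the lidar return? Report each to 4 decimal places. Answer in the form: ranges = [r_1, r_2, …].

beam 1: φ=-90°, α=165°
  dir = (cos 165°, sin 165°) = (-0.9659, 0.2588); from cell (3,6)
  next x-line at t=0.2278, next y-line at t=2.0091; Δt_x=1.0353, Δt_y=3.8637
    x: enter (2,6) at t=0.2278
    x: enter (1,6) at t=1.2630
    y: enter (1,7) at t=2.0091
    x: enter (0,7) at t=2.2983 ← occupied
  → r_1 = 2.2983
beam 2: φ=-45°, α=210°
  dir = (cos 210°, sin 210°) = (-0.8660, -0.5000); from cell (3,6)
  next x-line at t=0.2540, next y-line at t=0.9600; Δt_x=1.1547, Δt_y=2.0000
    x: enter (2,6) at t=0.2540
    y: enter (2,5) at t=0.9600 ← occupied
  → r_2 = 0.9600
beam 3: φ=0°, α=255°
  dir = (cos 255°, sin 255°) = (-0.2588, -0.9659); from cell (3,6)
  next x-line at t=0.8500, next y-line at t=0.4969; Δt_x=3.8637, Δt_y=1.0353
    y: enter (3,5) at t=0.4969
    x: enter (2,5) at t=0.8500 ← occupied
  → r_3 = 0.8500
beam 4: φ=45°, α=300°
  dir = (cos 300°, sin 300°) = (0.5000, -0.8660); from cell (3,6)
  next x-line at t=1.5600, next y-line at t=0.5543; Δt_x=2.0000, Δt_y=1.1547
    y: enter (3,5) at t=0.5543
    x: enter (4,5) at t=1.5600 ← occupied
  → r_4 = 1.5600
beam 5: φ=90°, α=345°
  dir = (cos 345°, sin 345°) = (0.9659, -0.2588); from cell (3,6)
  next x-line at t=0.8075, next y-line at t=1.8546; Δt_x=1.0353, Δt_y=3.8637
    x: enter (4,6) at t=0.8075
    x: enter (5,6) at t=1.8428
    y: enter (5,5) at t=1.8546
    x: enter (6,5) at t=2.8781 ← occupied
  → r_5 = 2.8781

ranges = [2.2983, 0.9600, 0.8500, 1.5600, 2.8781]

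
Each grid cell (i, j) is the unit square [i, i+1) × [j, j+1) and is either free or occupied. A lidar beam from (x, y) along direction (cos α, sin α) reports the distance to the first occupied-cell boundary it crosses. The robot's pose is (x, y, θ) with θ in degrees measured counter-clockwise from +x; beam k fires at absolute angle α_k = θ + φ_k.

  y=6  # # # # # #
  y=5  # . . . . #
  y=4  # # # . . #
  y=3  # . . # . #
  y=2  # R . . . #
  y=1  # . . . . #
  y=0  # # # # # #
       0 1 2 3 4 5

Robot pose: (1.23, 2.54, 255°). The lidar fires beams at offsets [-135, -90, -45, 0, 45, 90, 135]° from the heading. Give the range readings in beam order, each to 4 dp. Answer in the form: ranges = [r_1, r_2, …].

ranges = [0.4600, 0.2381, 0.2656, 0.8887, 1.7782, 3.9030, 2.0438]

beam 1: φ=-135°, α=120°
  direction (-0.5000, 0.8660); cell (1,2); t to first gridline: x 0.4600, y 0.5312 (then +2.0000 / +1.1547)
    (0,2) via x @ 0.4600  # hit
  → r_1 = 0.4600
beam 2: φ=-90°, α=165°
  direction (-0.9659, 0.2588); cell (1,2); t to first gridline: x 0.2381, y 1.7773 (then +1.0353 / +3.8637)
    (0,2) via x @ 0.2381  # hit
  → r_2 = 0.2381
beam 3: φ=-45°, α=210°
  direction (-0.8660, -0.5000); cell (1,2); t to first gridline: x 0.2656, y 1.0800 (then +1.1547 / +2.0000)
    (0,2) via x @ 0.2656  # hit
  → r_3 = 0.2656
beam 4: φ=0°, α=255°
  direction (-0.2588, -0.9659); cell (1,2); t to first gridline: x 0.8887, y 0.5590 (then +3.8637 / +1.0353)
    (1,1) via y @ 0.5590
    (0,1) via x @ 0.8887  # hit
  → r_4 = 0.8887
beam 5: φ=45°, α=300°
  direction (0.5000, -0.8660); cell (1,2); t to first gridline: x 1.5400, y 0.6235 (then +2.0000 / +1.1547)
    (1,1) via y @ 0.6235
    (2,1) via x @ 1.5400
    (2,0) via y @ 1.7782  # hit
  → r_5 = 1.7782
beam 6: φ=90°, α=345°
  direction (0.9659, -0.2588); cell (1,2); t to first gridline: x 0.7972, y 2.0864 (then +1.0353 / +3.8637)
    (2,2) via x @ 0.7972
    (3,2) via x @ 1.8324
    (3,1) via y @ 2.0864
    (4,1) via x @ 2.8677
    (5,1) via x @ 3.9030  # hit
  → r_6 = 3.9030
beam 7: φ=135°, α=30°
  direction (0.8660, 0.5000); cell (1,2); t to first gridline: x 0.8891, y 0.9200 (then +1.1547 / +2.0000)
    (2,2) via x @ 0.8891
    (2,3) via y @ 0.9200
    (3,3) via x @ 2.0438  # hit
  → r_7 = 2.0438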